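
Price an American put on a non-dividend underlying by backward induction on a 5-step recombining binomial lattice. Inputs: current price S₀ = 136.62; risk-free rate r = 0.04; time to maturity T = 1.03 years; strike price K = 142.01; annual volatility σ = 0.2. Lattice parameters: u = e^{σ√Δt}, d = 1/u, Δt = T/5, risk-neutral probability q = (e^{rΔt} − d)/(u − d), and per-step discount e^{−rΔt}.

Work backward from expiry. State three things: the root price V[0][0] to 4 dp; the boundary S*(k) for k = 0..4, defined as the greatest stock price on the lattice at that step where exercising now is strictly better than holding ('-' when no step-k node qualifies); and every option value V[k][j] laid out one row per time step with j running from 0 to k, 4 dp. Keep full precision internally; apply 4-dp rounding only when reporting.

Δt=0.20600, u=1.09502, d=0.91322, q=0.52283, disc=e^(-rΔt)=0.99179
k=5 terminal: V=max(K-S,0) → 55.2339 37.9591 17.2454 0.0000 0.0000 0.0000
k=4: j=0 S=95.0217 intr=46.9883 cont=45.8229 V=46.9883[EX]; j=1 S=113.9380 intr=28.0720 cont=26.9066 V=28.0720[EX]; j=2 S=136.6200 intr=5.3900 cont=8.1614 V=8.1614[hold]; j=3 S=163.8174 intr=0.0000 cont=0.0000 V=0.0000[hold]; j=4 S=196.4290 intr=0.0000 cont=0.0000 V=0.0000[hold]  S*(4)=113.9380
k=3: j=0 S=104.0509 intr=37.9591 cont=36.7938 V=37.9591[EX]; j=1 S=124.7646 intr=17.2454 cont=17.5171 V=17.5171[hold]; j=2 S=149.6019 intr=0.0000 cont=3.8624 V=3.8624[hold]; j=3 S=179.3836 intr=0.0000 cont=0.0000 V=0.0000[hold]  S*(3)=104.0509
k=2: j=0 S=113.9380 intr=28.0720 cont=27.0475 V=28.0720[EX]; j=1 S=136.6200 intr=5.3900 cont=10.2928 V=10.2928[hold]; j=2 S=163.8174 intr=0.0000 cont=1.8279 V=1.8279[hold]  S*(2)=113.9380
k=1: j=0 S=124.7646 intr=17.2454 cont=18.6223 V=18.6223[hold]; j=1 S=149.6019 intr=0.0000 cont=5.8189 V=5.8189[hold]  S*(1)=-
k=0: j=0 S=136.6200 intr=5.3900 cont=11.8304 V=11.8304[hold]  S*(0)=-

price = 11.8304
boundary = - - 113.9380 104.0509 113.9380
tree:
11.8304
18.6223 5.8189
28.0720 10.2928 1.8279
37.9591 17.5171 3.8624 0.0000
46.9883 28.0720 8.1614 0.0000 0.0000
55.2339 37.9591 17.2454 0.0000 0.0000 0.0000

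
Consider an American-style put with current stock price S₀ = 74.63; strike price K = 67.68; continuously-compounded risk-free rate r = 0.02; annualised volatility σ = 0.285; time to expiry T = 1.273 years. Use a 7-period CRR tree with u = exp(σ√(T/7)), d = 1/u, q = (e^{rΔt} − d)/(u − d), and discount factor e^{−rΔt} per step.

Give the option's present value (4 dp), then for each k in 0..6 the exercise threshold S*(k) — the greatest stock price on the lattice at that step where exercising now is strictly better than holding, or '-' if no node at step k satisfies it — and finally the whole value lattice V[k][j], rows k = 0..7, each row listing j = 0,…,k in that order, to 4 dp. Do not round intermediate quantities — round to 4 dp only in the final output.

Δt=0.18186  u=1.12923  d=0.88556  q=0.48461  discount=0.99637
step 7 (expiry): payoffs max(K−S,0) = 35.8063 27.0358 15.8520 1.5908 0.0000 0.0000 0.0000 0.0000
step 6: (k=6,j=0): S=35.9928, (K−S)⁺=31.6872, hold=31.4415 ⇒ V=31.6872 exercise | (k=6,j=1): S=45.8967, (K−S)⁺=21.7833, hold=21.5376 ⇒ V=21.7833 exercise | (k=6,j=2): S=58.5258, (K−S)⁺=9.1542, hold=8.9085 ⇒ V=9.1542 exercise | (k=6,j=3): S=74.6300, (K−S)⁺=0.0000, hold=0.8169 ⇒ V=0.8169 continue | (k=6,j=4): S=95.1655, (K−S)⁺=0.0000, hold=0.0000 ⇒ V=0.0000 continue | (k=6,j=5): S=121.3516, (K−S)⁺=0.0000, hold=0.0000 ⇒ V=0.0000 continue | (k=6,j=6): S=154.7432, (K−S)⁺=0.0000, hold=0.0000 ⇒ V=0.0000 continue  boundary S*=58.5258
step 5: (k=5,j=0): S=40.6442, (K−S)⁺=27.0358, hold=26.7901 ⇒ V=27.0358 exercise | (k=5,j=1): S=51.8280, (K−S)⁺=15.8520, hold=15.6063 ⇒ V=15.8520 exercise | (k=5,j=2): S=66.0892, (K−S)⁺=1.5908, hold=5.0953 ⇒ V=5.0953 continue | (k=5,j=3): S=84.2746, (K−S)⁺=0.0000, hold=0.4195 ⇒ V=0.4195 continue | (k=5,j=4): S=107.4639, (K−S)⁺=0.0000, hold=0.0000 ⇒ V=0.0000 continue | (k=5,j=5): S=137.0341, (K−S)⁺=0.0000, hold=0.0000 ⇒ V=0.0000 continue  boundary S*=51.8280
step 4: (k=4,j=0): S=45.8967, (K−S)⁺=21.7833, hold=21.5376 ⇒ V=21.7833 exercise | (k=4,j=1): S=58.5258, (K−S)⁺=9.1542, hold=10.6006 ⇒ V=10.6006 continue | (k=4,j=2): S=74.6300, (K−S)⁺=0.0000, hold=2.8191 ⇒ V=2.8191 continue | (k=4,j=3): S=95.1655, (K−S)⁺=0.0000, hold=0.2154 ⇒ V=0.2154 continue | (k=4,j=4): S=121.3516, (K−S)⁺=0.0000, hold=0.0000 ⇒ V=0.0000 continue  boundary S*=45.8967
step 3: (k=3,j=0): S=51.8280, (K−S)⁺=15.8520, hold=16.3047 ⇒ V=16.3047 continue | (k=3,j=1): S=66.0892, (K−S)⁺=1.5908, hold=6.8049 ⇒ V=6.8049 continue | (k=3,j=2): S=84.2746, (K−S)⁺=0.0000, hold=1.5517 ⇒ V=1.5517 continue | (k=3,j=3): S=107.4639, (K−S)⁺=0.0000, hold=0.1106 ⇒ V=0.1106 continue  boundary S*=-
step 2: (k=2,j=0): S=58.5258, (K−S)⁺=9.1542, hold=11.6585 ⇒ V=11.6585 continue | (k=2,j=1): S=74.6300, (K−S)⁺=0.0000, hold=4.2437 ⇒ V=4.2437 continue | (k=2,j=2): S=95.1655, (K−S)⁺=0.0000, hold=0.8502 ⇒ V=0.8502 continue  boundary S*=-
step 1: (k=1,j=0): S=66.0892, (K−S)⁺=1.5908, hold=8.0360 ⇒ V=8.0360 continue | (k=1,j=1): S=84.2746, (K−S)⁺=0.0000, hold=2.5898 ⇒ V=2.5898 continue  boundary S*=-
step 0: (k=0,j=0): S=74.6300, (K−S)⁺=0.0000, hold=5.3771 ⇒ V=5.3771 continue  boundary S*=-

price = 5.3771
boundary = - - - - 45.8967 51.8280 58.5258
tree:
5.3771
8.0360 2.5898
11.6585 4.2437 0.8502
16.3047 6.8049 1.5517 0.1106
21.7833 10.6006 2.8191 0.2154 0.0000
27.0358 15.8520 5.0953 0.4195 0.0000 0.0000
31.6872 21.7833 9.1542 0.8169 0.0000 0.0000 0.0000
35.8063 27.0358 15.8520 1.5908 0.0000 0.0000 0.0000 0.0000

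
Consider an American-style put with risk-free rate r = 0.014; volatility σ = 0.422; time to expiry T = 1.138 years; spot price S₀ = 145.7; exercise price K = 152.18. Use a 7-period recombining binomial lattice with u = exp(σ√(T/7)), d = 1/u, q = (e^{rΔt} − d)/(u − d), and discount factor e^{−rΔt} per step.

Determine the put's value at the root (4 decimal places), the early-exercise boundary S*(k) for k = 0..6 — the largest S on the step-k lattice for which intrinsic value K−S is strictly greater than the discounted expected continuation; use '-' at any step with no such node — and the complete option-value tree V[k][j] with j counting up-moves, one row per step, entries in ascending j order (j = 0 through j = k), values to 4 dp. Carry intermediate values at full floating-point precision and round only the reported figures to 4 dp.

params: Δt=0.16257 u=1.18548 d=0.84354 q=0.46423 e^(-rΔt)=0.99773
t_7 payoffs: 107.9018 89.9527 64.7274 29.2766 0.0000 0.0000 0.0000 0.0000
t_6: node(6,0) S=52.4911 payoff=99.6889 vs cont=99.3429 → 99.6889 [stop]  node(6,1) S=73.7695 payoff=78.4105 vs cont=78.0645 → 78.4105 [stop]  node(6,2) S=103.6736 payoff=48.5064 vs cont=48.1604 → 48.5064 [stop]  node(6,3) S=145.7000 payoff=6.4800 vs cont=15.6499 → 15.6499 [wait]  node(6,4) S=204.7627 payoff=0.0000 vs cont=0.0000 → 0.0000 [wait]  node(6,5) S=287.7678 payoff=0.0000 vs cont=0.0000 → 0.0000 [wait]  node(6,6) S=404.4208 payoff=0.0000 vs cont=0.0000 → 0.0000 [wait]  ⇒ S*(6)=103.6736
t_5: node(5,0) S=62.2273 payoff=89.9527 vs cont=89.6067 → 89.9527 [stop]  node(5,1) S=87.4526 payoff=64.7274 vs cont=64.3815 → 64.7274 [stop]  node(5,2) S=122.9034 payoff=29.2766 vs cont=33.1779 → 33.1779 [wait]  node(5,3) S=172.7250 payoff=0.0000 vs cont=8.3657 → 8.3657 [wait]  node(5,4) S=242.7429 payoff=0.0000 vs cont=0.0000 → 0.0000 [wait]  node(5,5) S=341.1441 payoff=0.0000 vs cont=0.0000 → 0.0000 [wait]  ⇒ S*(5)=87.4526
t_4: node(4,0) S=73.7695 payoff=78.4105 vs cont=78.0645 → 78.4105 [stop]  node(4,1) S=103.6736 payoff=48.5064 vs cont=49.9674 → 49.9674 [wait]  node(4,2) S=145.7000 payoff=6.4800 vs cont=21.6101 → 21.6101 [wait]  node(4,3) S=204.7627 payoff=0.0000 vs cont=4.4719 → 4.4719 [wait]  node(4,4) S=287.7678 payoff=0.0000 vs cont=0.0000 → 0.0000 [wait]  ⇒ S*(4)=73.7695
t_3: node(3,0) S=87.4526 payoff=64.7274 vs cont=65.0582 → 65.0582 [wait]  node(3,1) S=122.9034 payoff=29.2766 vs cont=36.7195 → 36.7195 [wait]  node(3,2) S=172.7250 payoff=0.0000 vs cont=13.6231 → 13.6231 [wait]  node(3,3) S=242.7429 payoff=0.0000 vs cont=2.3905 → 2.3905 [wait]  ⇒ S*(3)=-
t_2: node(2,0) S=103.6736 payoff=48.5064 vs cont=51.7845 → 51.7845 [wait]  node(2,1) S=145.7000 payoff=6.4800 vs cont=25.9384 → 25.9384 [wait]  node(2,2) S=204.7627 payoff=0.0000 vs cont=8.3895 → 8.3895 [wait]  ⇒ S*(2)=-
t_1: node(1,0) S=122.9034 payoff=29.2766 vs cont=39.6956 → 39.6956 [wait]  node(1,1) S=172.7250 payoff=0.0000 vs cont=17.7512 → 17.7512 [wait]  ⇒ S*(1)=-
t_0: node(0,0) S=145.7000 payoff=6.4800 vs cont=29.4413 → 29.4413 [wait]  ⇒ S*(0)=-

price = 29.4413
boundary = - - - - 73.7695 87.4526 103.6736
tree:
29.4413
39.6956 17.7512
51.7845 25.9384 8.3895
65.0582 36.7195 13.6231 2.3905
78.4105 49.9674 21.6101 4.4719 0.0000
89.9527 64.7274 33.1779 8.3657 0.0000 0.0000
99.6889 78.4105 48.5064 15.6499 0.0000 0.0000 0.0000
107.9018 89.9527 64.7274 29.2766 0.0000 0.0000 0.0000 0.0000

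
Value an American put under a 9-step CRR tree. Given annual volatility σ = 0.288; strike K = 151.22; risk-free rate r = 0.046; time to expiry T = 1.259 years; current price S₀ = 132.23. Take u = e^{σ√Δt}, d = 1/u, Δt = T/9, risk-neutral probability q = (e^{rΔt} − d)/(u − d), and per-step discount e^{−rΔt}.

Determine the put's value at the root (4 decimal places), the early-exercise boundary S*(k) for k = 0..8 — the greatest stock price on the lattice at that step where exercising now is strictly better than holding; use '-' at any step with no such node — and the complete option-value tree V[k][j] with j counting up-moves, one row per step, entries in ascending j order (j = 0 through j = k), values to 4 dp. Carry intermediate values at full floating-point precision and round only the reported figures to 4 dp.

price = 25.2639
boundary = - - 106.6027 95.7166 106.6027 95.7166 106.6027 118.7269 132.2300
tree:
25.2639
34.0874 16.8700
44.6173 24.1209 9.9224
55.5034 33.4026 15.2596 4.7762
65.2778 44.6173 22.7505 8.0541 1.5988
74.0541 55.5034 32.6373 13.2739 3.0000 0.2349
81.9341 65.2778 44.6173 21.2193 5.5937 0.4758 0.0000
89.0095 74.0541 55.5034 32.4931 10.3525 0.9635 0.0000 0.0000
95.3623 81.9341 65.2778 44.6173 18.9900 1.9511 0.0000 0.0000 0.0000
101.0664 89.0095 74.0541 55.5034 32.4931 3.9512 0.0000 0.0000 0.0000 0.0000

Δt=0.13989, u=1.11373, d=0.89788, q=0.50300, disc=e^(-rΔt)=0.99359
k=9 terminal: V=max(K-S,0) → 101.0664 89.0095 74.0541 55.5034 32.4931 3.9512 0.0000 0.0000 0.0000 0.0000
k=8: j=0 S=55.8577 intr=95.3623 cont=94.3924 V=95.3623[EX]; j=1 S=69.2859 intr=81.9341 cont=80.9642 V=81.9341[EX]; j=2 S=85.9422 intr=65.2778 cont=64.3078 V=65.2778[EX]; j=3 S=106.6027 intr=44.6173 cont=43.6473 V=44.6173[EX]; j=4 S=132.2300 intr=18.9900 cont=18.0200 V=18.9900[EX]; j=5 S=164.0181 intr=0.0000 cont=1.9511 V=1.9511[hold]; j=6 S=203.4480 intr=0.0000 cont=0.0000 V=0.0000[hold]; j=7 S=252.3570 intr=0.0000 cont=0.0000 V=0.0000[hold]; j=8 S=313.0236 intr=0.0000 cont=0.0000 V=0.0000[hold]  S*(8)=132.2300
k=7: j=0 S=62.2105 intr=89.0095 cont=88.0395 V=89.0095[EX]; j=1 S=77.1659 intr=74.0541 cont=73.0841 V=74.0541[EX]; j=2 S=95.7166 intr=55.5034 cont=54.5334 V=55.5034[EX]; j=3 S=118.7269 intr=32.4931 cont=31.5231 V=32.4931[EX]; j=4 S=147.2688 intr=3.9512 cont=10.3525 V=10.3525[hold]; j=5 S=182.6723 intr=0.0000 cont=0.9635 V=0.9635[hold]; j=6 S=226.5867 intr=0.0000 cont=0.0000 V=0.0000[hold]; j=7 S=281.0581 intr=0.0000 cont=0.0000 V=0.0000[hold]  S*(7)=118.7269
k=6: j=0 S=69.2859 intr=81.9341 cont=80.9642 V=81.9341[EX]; j=1 S=85.9422 intr=65.2778 cont=64.3078 V=65.2778[EX]; j=2 S=106.6027 intr=44.6173 cont=43.6473 V=44.6173[EX]; j=3 S=132.2300 intr=18.9900 cont=21.2193 V=21.2193[hold]; j=4 S=164.0181 intr=0.0000 cont=5.5937 V=5.5937[hold]; j=5 S=203.4480 intr=0.0000 cont=0.4758 V=0.4758[hold]; j=6 S=252.3570 intr=0.0000 cont=0.0000 V=0.0000[hold]  S*(6)=106.6027
k=5: j=0 S=77.1659 intr=74.0541 cont=73.0841 V=74.0541[EX]; j=1 S=95.7166 intr=55.5034 cont=54.5334 V=55.5034[EX]; j=2 S=118.7269 intr=32.4931 cont=32.6373 V=32.6373[hold]; j=3 S=147.2688 intr=3.9512 cont=13.2739 V=13.2739[hold]; j=4 S=182.6723 intr=0.0000 cont=3.0000 V=3.0000[hold]; j=5 S=226.5867 intr=0.0000 cont=0.2349 V=0.2349[hold]  S*(5)=95.7166
k=4: j=0 S=85.9422 intr=65.2778 cont=64.3078 V=65.2778[EX]; j=1 S=106.6027 intr=44.6173 cont=43.7194 V=44.6173[EX]; j=2 S=132.2300 intr=18.9900 cont=22.7505 V=22.7505[hold]; j=3 S=164.0181 intr=0.0000 cont=8.0541 V=8.0541[hold]; j=4 S=203.4480 intr=0.0000 cont=1.5988 V=1.5988[hold]  S*(4)=106.6027
k=3: j=0 S=95.7166 intr=55.5034 cont=54.5334 V=55.5034[EX]; j=1 S=118.7269 intr=32.4931 cont=33.4026 V=33.4026[hold]; j=2 S=147.2688 intr=3.9512 cont=15.2596 V=15.2596[hold]; j=3 S=182.6723 intr=0.0000 cont=4.7762 V=4.7762[hold]  S*(3)=95.7166
k=2: j=0 S=106.6027 intr=44.6173 cont=44.1019 V=44.6173[EX]; j=1 S=132.2300 intr=18.9900 cont=24.1209 V=24.1209[hold]; j=2 S=164.0181 intr=0.0000 cont=9.9224 V=9.9224[hold]  S*(2)=106.6027
k=1: j=0 S=118.7269 intr=32.4931 cont=34.0874 V=34.0874[hold]; j=1 S=147.2688 intr=3.9512 cont=16.8700 V=16.8700[hold]  S*(1)=-
k=0: j=0 S=132.2300 intr=18.9900 cont=25.2639 V=25.2639[hold]  S*(0)=-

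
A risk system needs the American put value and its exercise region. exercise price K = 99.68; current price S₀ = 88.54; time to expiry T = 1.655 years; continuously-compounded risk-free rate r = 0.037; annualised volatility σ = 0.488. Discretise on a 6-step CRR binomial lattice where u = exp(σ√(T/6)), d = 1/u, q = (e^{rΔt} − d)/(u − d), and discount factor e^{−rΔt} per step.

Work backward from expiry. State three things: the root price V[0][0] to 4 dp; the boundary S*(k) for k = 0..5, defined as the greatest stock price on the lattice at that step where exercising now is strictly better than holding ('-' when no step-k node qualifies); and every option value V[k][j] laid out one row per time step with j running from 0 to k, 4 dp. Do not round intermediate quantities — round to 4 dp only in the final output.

Δt=0.27583  u=1.29214  d=0.77391  q=0.45607  discount=0.98985
step 6 (expiry): payoffs max(K−S,0) = 80.6565 67.9181 46.6498 11.1400 0.0000 0.0000 0.0000
step 5: (k=5,j=0): S=24.5809, (K−S)⁺=75.0991, hold=74.0869 ⇒ V=75.0991 exercise | (k=5,j=1): S=41.0407, (K−S)⁺=58.6393, hold=57.6272 ⇒ V=58.6393 exercise | (k=5,j=2): S=68.5222, (K−S)⁺=31.1578, hold=30.1457 ⇒ V=31.1578 exercise | (k=5,j=3): S=114.4057, (K−S)⁺=0.0000, hold=5.9979 ⇒ V=5.9979 continue | (k=5,j=4): S=191.0136, (K−S)⁺=0.0000, hold=0.0000 ⇒ V=0.0000 continue | (k=5,j=5): S=318.9194, (K−S)⁺=0.0000, hold=0.0000 ⇒ V=0.0000 continue  boundary S*=68.5222
step 4: (k=4,j=0): S=31.7619, (K−S)⁺=67.9181, hold=66.9060 ⇒ V=67.9181 exercise | (k=4,j=1): S=53.0302, (K−S)⁺=46.6498, hold=45.6377 ⇒ V=46.6498 exercise | (k=4,j=2): S=88.5400, (K−S)⁺=11.1400, hold=19.4833 ⇒ V=19.4833 continue | (k=4,j=3): S=147.8278, (K−S)⁺=0.0000, hold=3.2293 ⇒ V=3.2293 continue | (k=4,j=4): S=246.8156, (K−S)⁺=0.0000, hold=0.0000 ⇒ V=0.0000 continue  boundary S*=53.0302
step 3: (k=3,j=0): S=41.0407, (K−S)⁺=58.6393, hold=57.6272 ⇒ V=58.6393 exercise | (k=3,j=1): S=68.5222, (K−S)⁺=31.1578, hold=33.9121 ⇒ V=33.9121 continue | (k=3,j=2): S=114.4057, (K−S)⁺=0.0000, hold=11.9478 ⇒ V=11.9478 continue | (k=3,j=3): S=191.0136, (K−S)⁺=0.0000, hold=1.7387 ⇒ V=1.7387 continue  boundary S*=41.0407
step 2: (k=2,j=0): S=53.0302, (K−S)⁺=46.6498, hold=46.8811 ⇒ V=46.8811 continue | (k=2,j=1): S=88.5400, (K−S)⁺=11.1400, hold=23.6523 ⇒ V=23.6523 continue | (k=2,j=2): S=147.8278, (K−S)⁺=0.0000, hold=7.2177 ⇒ V=7.2177 continue  boundary S*=-
step 1: (k=1,j=0): S=68.5222, (K−S)⁺=31.1578, hold=35.9187 ⇒ V=35.9187 continue | (k=1,j=1): S=114.4057, (K−S)⁺=0.0000, hold=15.9929 ⇒ V=15.9929 continue  boundary S*=-
step 0: (k=0,j=0): S=88.5400, (K−S)⁺=11.1400, hold=26.5587 ⇒ V=26.5587 continue  boundary S*=-

price = 26.5587
boundary = - - - 41.0407 53.0302 68.5222
tree:
26.5587
35.9187 15.9929
46.8811 23.6523 7.2177
58.6393 33.9121 11.9478 1.7387
67.9181 46.6498 19.4833 3.2293 0.0000
75.0991 58.6393 31.1578 5.9979 0.0000 0.0000
80.6565 67.9181 46.6498 11.1400 0.0000 0.0000 0.0000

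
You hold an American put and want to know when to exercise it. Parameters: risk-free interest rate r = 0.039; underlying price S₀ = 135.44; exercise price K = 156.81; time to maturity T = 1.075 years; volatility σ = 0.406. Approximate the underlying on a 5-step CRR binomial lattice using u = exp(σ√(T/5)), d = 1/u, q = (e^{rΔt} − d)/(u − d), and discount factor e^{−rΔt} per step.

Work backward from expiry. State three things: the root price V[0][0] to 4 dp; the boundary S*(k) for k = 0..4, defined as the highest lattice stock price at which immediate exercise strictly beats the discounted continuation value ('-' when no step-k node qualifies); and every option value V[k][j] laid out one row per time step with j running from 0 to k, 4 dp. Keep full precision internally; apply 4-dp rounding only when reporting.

Δt=0.21500  u=1.20714  d=0.82840  q=0.47531  discount=0.99165
step 5 (expiry): payoffs max(K−S,0) = 103.9706 79.8131 44.6110 0.0000 0.0000 0.0000
step 4: (k=4,j=0): S=63.7845, (K−S)⁺=93.0255, hold=91.7161 ⇒ V=93.0255 exercise | (k=4,j=1): S=92.9461, (K−S)⁺=63.8639, hold=62.5545 ⇒ V=63.8639 exercise | (k=4,j=2): S=135.4400, (K−S)⁺=21.3700, hold=23.2116 ⇒ V=23.2116 continue | (k=4,j=3): S=197.3616, (K−S)⁺=0.0000, hold=0.0000 ⇒ V=0.0000 continue | (k=4,j=4): S=287.5931, (K−S)⁺=0.0000, hold=0.0000 ⇒ V=0.0000 continue  boundary S*=92.9461
step 3: (k=3,j=0): S=76.9969, (K−S)⁺=79.8131, hold=78.5037 ⇒ V=79.8131 exercise | (k=3,j=1): S=112.1990, (K−S)⁺=44.6110, hold=44.1696 ⇒ V=44.6110 exercise | (k=3,j=2): S=163.4951, (K−S)⁺=0.0000, hold=12.0773 ⇒ V=12.0773 continue | (k=3,j=3): S=238.2432, (K−S)⁺=0.0000, hold=0.0000 ⇒ V=0.0000 continue  boundary S*=112.1990
step 2: (k=2,j=0): S=92.9461, (K−S)⁺=63.8639, hold=62.5545 ⇒ V=63.8639 exercise | (k=2,j=1): S=135.4400, (K−S)⁺=21.3700, hold=28.9041 ⇒ V=28.9041 continue | (k=2,j=2): S=197.3616, (K−S)⁺=0.0000, hold=6.2839 ⇒ V=6.2839 continue  boundary S*=92.9461
step 1: (k=1,j=0): S=112.1990, (K−S)⁺=44.6110, hold=46.8527 ⇒ V=46.8527 continue | (k=1,j=1): S=163.4951, (K−S)⁺=0.0000, hold=18.0010 ⇒ V=18.0010 continue  boundary S*=-
step 0: (k=0,j=0): S=135.4400, (K−S)⁺=21.3700, hold=32.8626 ⇒ V=32.8626 continue  boundary S*=-

price = 32.8626
boundary = - - 92.9461 112.1990 92.9461
tree:
32.8626
46.8527 18.0010
63.8639 28.9041 6.2839
79.8131 44.6110 12.0773 0.0000
93.0255 63.8639 23.2116 0.0000 0.0000
103.9706 79.8131 44.6110 0.0000 0.0000 0.0000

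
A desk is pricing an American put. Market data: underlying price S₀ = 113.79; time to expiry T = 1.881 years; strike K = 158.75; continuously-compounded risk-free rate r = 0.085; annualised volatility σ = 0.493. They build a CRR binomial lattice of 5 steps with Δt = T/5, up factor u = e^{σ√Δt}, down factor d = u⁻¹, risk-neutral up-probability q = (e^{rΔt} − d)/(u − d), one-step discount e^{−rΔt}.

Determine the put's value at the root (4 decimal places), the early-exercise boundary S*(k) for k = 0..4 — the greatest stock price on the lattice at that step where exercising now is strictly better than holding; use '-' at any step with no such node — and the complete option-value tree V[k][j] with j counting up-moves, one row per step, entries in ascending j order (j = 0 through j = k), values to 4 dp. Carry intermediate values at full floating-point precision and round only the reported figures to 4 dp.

price = 51.8753
boundary = - 84.0971 62.1524 84.0971 113.7900
tree:
51.8753
74.6529 30.5178
96.5976 48.7913 12.6288
112.8159 74.6529 23.8546 1.2231
124.8021 96.5976 44.9600 2.4187 0.0000
133.6607 112.8159 74.6529 4.7832 0.0000 0.0000

Δt=0.37620, u=1.35308, d=0.73906, q=0.47789, disc=e^(-rΔt)=0.96853
k=5 terminal: V=max(K-S,0) → 133.6607 112.8159 74.6529 4.7832 0.0000 0.0000
k=4: j=0 S=33.9479 intr=124.8021 cont=119.8061 V=124.8021[EX]; j=1 S=62.1524 intr=96.5976 cont=91.6015 V=96.5976[EX]; j=2 S=113.7900 intr=44.9600 cont=39.9640 V=44.9600[EX]; j=3 S=208.3291 intr=0.0000 cont=2.4187 V=2.4187[hold]; j=4 S=381.4134 intr=0.0000 cont=0.0000 V=0.0000[hold]  S*(4)=113.7900
k=3: j=0 S=45.9341 intr=112.8159 cont=107.8199 V=112.8159[EX]; j=1 S=84.0971 intr=74.6529 cont=69.6568 V=74.6529[EX]; j=2 S=153.9668 intr=4.7832 cont=23.8546 V=23.8546[hold]; j=3 S=281.8856 intr=0.0000 cont=1.2231 V=1.2231[hold]  S*(3)=84.0971
k=2: j=0 S=62.1524 intr=96.5976 cont=91.6015 V=96.5976[EX]; j=1 S=113.7900 intr=44.9600 cont=48.7913 V=48.7913[hold]; j=2 S=208.3291 intr=0.0000 cont=12.6288 V=12.6288[hold]  S*(2)=62.1524
k=1: j=0 S=84.0971 intr=74.6529 cont=71.4301 V=74.6529[EX]; j=1 S=153.9668 intr=4.7832 cont=30.5178 V=30.5178[hold]  S*(1)=84.0971
k=0: j=0 S=113.7900 intr=44.9600 cont=51.8753 V=51.8753[hold]  S*(0)=-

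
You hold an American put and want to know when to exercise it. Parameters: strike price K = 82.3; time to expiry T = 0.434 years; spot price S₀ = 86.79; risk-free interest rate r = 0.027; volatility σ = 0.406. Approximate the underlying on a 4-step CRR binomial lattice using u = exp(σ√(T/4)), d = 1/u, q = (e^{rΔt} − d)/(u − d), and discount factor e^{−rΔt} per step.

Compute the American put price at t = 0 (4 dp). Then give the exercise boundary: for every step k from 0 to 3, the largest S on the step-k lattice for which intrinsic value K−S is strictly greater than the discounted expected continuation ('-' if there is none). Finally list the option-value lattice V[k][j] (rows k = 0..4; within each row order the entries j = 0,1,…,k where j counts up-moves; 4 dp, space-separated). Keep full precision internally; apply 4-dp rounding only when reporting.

Δt=0.10850, u=1.14309, d=0.87482, q=0.47755, disc=e^(-rΔt)=0.99707
k=4 terminal: V=max(K-S,0) → 31.4665 15.8783 0.0000 0.0000 0.0000
k=3: j=0 S=58.1072 intr=24.1928 cont=23.9520 V=24.1928[EX]; j=1 S=75.9259 intr=6.3741 cont=8.2713 V=8.2713[hold]; j=2 S=99.2086 intr=0.0000 cont=0.0000 V=0.0000[hold]; j=3 S=129.6311 intr=0.0000 cont=0.0000 V=0.0000[hold]  S*(3)=58.1072
k=2: j=0 S=66.4217 intr=15.8783 cont=16.5409 V=16.5409[hold]; j=1 S=86.7900 intr=0.0000 cont=4.3087 V=4.3087[hold]; j=2 S=113.4042 intr=0.0000 cont=0.0000 V=0.0000[hold]  S*(2)=-
k=1: j=0 S=75.9259 intr=6.3741 cont=10.6681 V=10.6681[hold]; j=1 S=99.2086 intr=0.0000 cont=2.2445 V=2.2445[hold]  S*(1)=-
k=0: j=0 S=86.7900 intr=0.0000 cont=6.6259 V=6.6259[hold]  S*(0)=-

price = 6.6259
boundary = - - - 58.1072
tree:
6.6259
10.6681 2.2445
16.5409 4.3087 0.0000
24.1928 8.2713 0.0000 0.0000
31.4665 15.8783 0.0000 0.0000 0.0000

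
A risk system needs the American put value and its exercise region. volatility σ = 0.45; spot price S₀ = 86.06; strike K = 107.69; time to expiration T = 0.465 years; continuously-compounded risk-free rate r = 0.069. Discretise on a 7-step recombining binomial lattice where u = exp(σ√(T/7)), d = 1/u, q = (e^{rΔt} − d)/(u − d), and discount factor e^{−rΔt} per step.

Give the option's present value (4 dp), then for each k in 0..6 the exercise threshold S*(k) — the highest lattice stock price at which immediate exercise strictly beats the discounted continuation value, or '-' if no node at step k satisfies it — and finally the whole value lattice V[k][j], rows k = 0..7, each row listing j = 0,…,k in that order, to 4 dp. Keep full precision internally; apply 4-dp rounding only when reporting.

params: Δt=0.06643 u=1.12298 d=0.89049 q=0.49080 e^(-rΔt)=0.99543
t_7 payoffs: 69.4771 59.5008 46.9198 31.0543 11.0467 0.0000 0.0000 0.0000
t_6: node(6,0) S=42.9121 payoff=64.7779 vs cont=64.2854 → 64.7779 [stop]  node(6,1) S=54.1153 payoff=53.5747 vs cont=53.0822 → 53.5747 [stop]  node(6,2) S=68.2434 payoff=39.4466 vs cont=38.9541 → 39.4466 [stop]  node(6,3) S=86.0600 payoff=21.6300 vs cont=21.1375 → 21.6300 [stop]  node(6,4) S=108.5280 payoff=0.0000 vs cont=5.5993 → 5.5993 [wait]  node(6,5) S=136.8619 payoff=0.0000 vs cont=0.0000 → 0.0000 [wait]  node(6,6) S=172.5929 payoff=0.0000 vs cont=0.0000 → 0.0000 [wait]  ⇒ S*(6)=86.0600
t_5: node(5,0) S=48.1892 payoff=59.5008 vs cont=59.0083 → 59.5008 [stop]  node(5,1) S=60.7702 payoff=46.9198 vs cont=46.4273 → 46.9198 [stop]  node(5,2) S=76.6357 payoff=31.0543 vs cont=30.5618 → 31.0543 [stop]  node(5,3) S=96.6433 payoff=11.0467 vs cont=13.6992 → 13.6992 [wait]  node(5,4) S=121.8743 payoff=0.0000 vs cont=2.8381 → 2.8381 [wait]  node(5,5) S=153.6925 payoff=0.0000 vs cont=0.0000 → 0.0000 [wait]  ⇒ S*(5)=76.6357
t_4: node(4,0) S=54.1153 payoff=53.5747 vs cont=53.0822 → 53.5747 [stop]  node(4,1) S=68.2434 payoff=39.4466 vs cont=38.9541 → 39.4466 [stop]  node(4,2) S=86.0600 payoff=21.6300 vs cont=22.4334 → 22.4334 [wait]  node(4,3) S=108.5280 payoff=0.0000 vs cont=8.3304 → 8.3304 [wait]  node(4,4) S=136.8619 payoff=0.0000 vs cont=1.4386 → 1.4386 [wait]  ⇒ S*(4)=68.2434
t_3: node(3,0) S=60.7702 payoff=46.9198 vs cont=46.4273 → 46.9198 [stop]  node(3,1) S=76.6357 payoff=31.0543 vs cont=30.9543 → 31.0543 [stop]  node(3,2) S=96.6433 payoff=11.0467 vs cont=15.4407 → 15.4407 [wait]  node(3,3) S=121.8743 payoff=0.0000 vs cont=4.9253 → 4.9253 [wait]  ⇒ S*(3)=76.6357
t_2: node(2,0) S=68.2434 payoff=39.4466 vs cont=38.9541 → 39.4466 [stop]  node(2,1) S=86.0600 payoff=21.6300 vs cont=23.2842 → 23.2842 [wait]  node(2,2) S=108.5280 payoff=0.0000 vs cont=10.2327 → 10.2327 [wait]  ⇒ S*(2)=68.2434
t_1: node(1,0) S=76.6357 payoff=31.0543 vs cont=31.3700 → 31.3700 [wait]  node(1,1) S=96.6433 payoff=11.0467 vs cont=16.8014 → 16.8014 [wait]  ⇒ S*(1)=-
t_0: node(0,0) S=86.0600 payoff=21.6300 vs cont=24.1090 → 24.1090 [wait]  ⇒ S*(0)=-

price = 24.1090
boundary = - - 68.2434 76.6357 68.2434 76.6357 86.0600
tree:
24.1090
31.3700 16.8014
39.4466 23.2842 10.2327
46.9198 31.0543 15.4407 4.9253
53.5747 39.4466 22.4334 8.3304 1.4386
59.5008 46.9198 31.0543 13.6992 2.8381 0.0000
64.7779 53.5747 39.4466 21.6300 5.5993 0.0000 0.0000
69.4771 59.5008 46.9198 31.0543 11.0467 0.0000 0.0000 0.0000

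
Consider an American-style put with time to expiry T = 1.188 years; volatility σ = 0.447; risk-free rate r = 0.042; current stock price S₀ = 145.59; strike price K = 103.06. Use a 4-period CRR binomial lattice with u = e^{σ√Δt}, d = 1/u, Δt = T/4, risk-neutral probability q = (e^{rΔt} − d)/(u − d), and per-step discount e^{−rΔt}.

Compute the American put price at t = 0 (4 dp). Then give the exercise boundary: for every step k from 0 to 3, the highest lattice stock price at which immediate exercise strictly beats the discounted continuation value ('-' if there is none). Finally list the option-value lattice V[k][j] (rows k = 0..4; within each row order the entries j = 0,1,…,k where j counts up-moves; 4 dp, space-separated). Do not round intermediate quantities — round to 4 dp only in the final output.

params: Δt=0.29700 u=1.27584 d=0.78380 q=0.46491 e^(-rΔt)=0.98760
t_4 payoffs: 48.1126 13.6185 0.0000 0.0000 0.0000
t_3: node(3,0) S=70.1040 payoff=32.9560 vs cont=31.6784 → 32.9560 [stop]  node(3,1) S=114.1131 payoff=0.0000 vs cont=7.1968 → 7.1968 [wait]  node(3,2) S=185.7495 payoff=0.0000 vs cont=0.0000 → 0.0000 [wait]  node(3,3) S=302.3571 payoff=0.0000 vs cont=0.0000 → 0.0000 [wait]  ⇒ S*(3)=70.1040
t_2: node(2,0) S=89.4415 payoff=13.6185 vs cont=20.7202 → 20.7202 [wait]  node(2,1) S=145.5900 payoff=0.0000 vs cont=3.8032 → 3.8032 [wait]  node(2,2) S=236.9867 payoff=0.0000 vs cont=0.0000 → 0.0000 [wait]  ⇒ S*(2)=-
t_1: node(1,0) S=114.1131 payoff=0.0000 vs cont=12.6960 → 12.6960 [wait]  node(1,1) S=185.7495 payoff=0.0000 vs cont=2.0098 → 2.0098 [wait]  ⇒ S*(1)=-
t_0: node(0,0) S=145.5900 payoff=0.0000 vs cont=7.6321 → 7.6321 [wait]  ⇒ S*(0)=-

price = 7.6321
boundary = - - - 70.1040
tree:
7.6321
12.6960 2.0098
20.7202 3.8032 0.0000
32.9560 7.1968 0.0000 0.0000
48.1126 13.6185 0.0000 0.0000 0.0000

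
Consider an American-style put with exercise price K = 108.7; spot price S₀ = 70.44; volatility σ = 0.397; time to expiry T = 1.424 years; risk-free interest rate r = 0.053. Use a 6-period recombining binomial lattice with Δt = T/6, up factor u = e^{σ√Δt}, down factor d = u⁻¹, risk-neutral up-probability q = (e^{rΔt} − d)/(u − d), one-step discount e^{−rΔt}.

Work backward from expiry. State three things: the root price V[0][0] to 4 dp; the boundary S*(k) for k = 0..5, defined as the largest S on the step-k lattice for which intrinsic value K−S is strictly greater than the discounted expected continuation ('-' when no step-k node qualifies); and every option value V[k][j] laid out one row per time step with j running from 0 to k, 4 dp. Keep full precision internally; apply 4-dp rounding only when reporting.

price = 38.9001
boundary = - 58.0529 70.4400 58.0529 70.4400 85.4702
tree:
38.9001
50.6471 27.4092
60.8558 38.2600 16.5721
69.2694 50.6471 25.7225 7.2624
76.2033 60.8558 38.2600 13.0454 1.2947
81.9180 69.2694 50.6471 23.2298 2.5424 0.0000
86.6277 76.2033 60.8558 38.2600 4.9926 0.0000 0.0000

params: Δt=0.23733 u=1.21338 d=0.82415 q=0.48432 e^(-rΔt)=0.98750
t_6 payoffs: 86.6277 76.2033 60.8558 38.2600 4.9926 0.0000 0.0000
t_5: node(5,0) S=26.7820 payoff=81.9180 vs cont=80.5592 → 81.9180 [stop]  node(5,1) S=39.4306 payoff=69.2694 vs cont=67.9106 → 69.2694 [stop]  node(5,2) S=58.0529 payoff=50.6471 vs cont=49.2883 → 50.6471 [stop]  node(5,3) S=85.4702 payoff=23.2298 vs cont=21.8711 → 23.2298 [stop]  node(5,4) S=125.8360 payoff=0.0000 vs cont=2.5424 → 2.5424 [wait]  node(5,5) S=185.2657 payoff=0.0000 vs cont=0.0000 → 0.0000 [wait]  ⇒ S*(5)=85.4702
t_4: node(4,0) S=32.4967 payoff=76.2033 vs cont=74.8446 → 76.2033 [stop]  node(4,1) S=47.8442 payoff=60.8558 vs cont=59.4971 → 60.8558 [stop]  node(4,2) S=70.4400 payoff=38.2600 vs cont=36.9013 → 38.2600 [stop]  node(4,3) S=103.7074 payoff=4.9926 vs cont=13.0454 → 13.0454 [wait]  node(4,4) S=152.6863 payoff=0.0000 vs cont=1.2947 → 1.2947 [wait]  ⇒ S*(4)=70.4400
t_3: node(3,0) S=39.4306 payoff=69.2694 vs cont=67.9106 → 69.2694 [stop]  node(3,1) S=58.0529 payoff=50.6471 vs cont=49.2883 → 50.6471 [stop]  node(3,2) S=85.4702 payoff=23.2298 vs cont=25.7225 → 25.7225 [wait]  node(3,3) S=125.8360 payoff=0.0000 vs cont=7.2624 → 7.2624 [wait]  ⇒ S*(3)=58.0529
t_2: node(2,0) S=47.8442 payoff=60.8558 vs cont=59.4971 → 60.8558 [stop]  node(2,1) S=70.4400 payoff=38.2600 vs cont=38.0934 → 38.2600 [stop]  node(2,2) S=103.7074 payoff=4.9926 vs cont=16.5721 → 16.5721 [wait]  ⇒ S*(2)=70.4400
t_1: node(1,0) S=58.0529 payoff=50.6471 vs cont=49.2883 → 50.6471 [stop]  node(1,1) S=85.4702 payoff=23.2298 vs cont=27.4092 → 27.4092 [wait]  ⇒ S*(1)=58.0529
t_0: node(0,0) S=70.4400 payoff=38.2600 vs cont=38.9001 → 38.9001 [wait]  ⇒ S*(0)=-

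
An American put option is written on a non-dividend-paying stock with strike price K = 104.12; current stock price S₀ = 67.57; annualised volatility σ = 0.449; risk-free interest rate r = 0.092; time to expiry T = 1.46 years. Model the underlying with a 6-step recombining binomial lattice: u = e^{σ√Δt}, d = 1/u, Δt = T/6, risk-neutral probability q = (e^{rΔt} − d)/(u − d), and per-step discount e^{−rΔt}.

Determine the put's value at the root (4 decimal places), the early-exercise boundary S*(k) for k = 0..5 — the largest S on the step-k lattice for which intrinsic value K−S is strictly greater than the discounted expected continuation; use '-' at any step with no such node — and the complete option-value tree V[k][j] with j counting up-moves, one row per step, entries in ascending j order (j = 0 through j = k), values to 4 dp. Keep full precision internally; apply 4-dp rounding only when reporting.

price = 36.5731
boundary = - 54.1457 67.5700 54.1457 67.5700 84.3227
tree:
36.5731
49.9743 24.6017
60.7316 36.5500 13.5625
69.3517 49.9743 22.7619 4.8173
76.2593 60.7316 36.5500 9.7658 0.0000
81.7944 69.3517 49.9743 19.7973 0.0000 0.0000
86.2299 76.2593 60.7316 36.5500 0.0000 0.0000 0.0000

params: Δt=0.24333 u=1.24793 d=0.80133 q=0.49555 e^(-rΔt)=0.97786
t_6 payoffs: 86.2299 76.2593 60.7316 36.5500 0.0000 0.0000 0.0000
t_5: node(5,0) S=22.3256 payoff=81.7944 vs cont=79.4894 → 81.7944 [stop]  node(5,1) S=34.7683 payoff=69.3517 vs cont=67.0467 → 69.3517 [stop]  node(5,2) S=54.1457 payoff=49.9743 vs cont=47.6693 → 49.9743 [stop]  node(5,3) S=84.3227 payoff=19.7973 vs cont=18.0296 → 19.7973 [stop]  node(5,4) S=131.3182 payoff=0.0000 vs cont=0.0000 → 0.0000 [wait]  node(5,5) S=204.5058 payoff=0.0000 vs cont=0.0000 → 0.0000 [wait]  ⇒ S*(5)=84.3227
t_4: node(4,0) S=27.8607 payoff=76.2593 vs cont=73.9543 → 76.2593 [stop]  node(4,1) S=43.3884 payoff=60.7316 vs cont=58.4266 → 60.7316 [stop]  node(4,2) S=67.5700 payoff=36.5500 vs cont=34.2450 → 36.5500 [stop]  node(4,3) S=105.2288 payoff=0.0000 vs cont=9.7658 → 9.7658 [wait]  node(4,4) S=163.8760 payoff=0.0000 vs cont=0.0000 → 0.0000 [wait]  ⇒ S*(4)=67.5700
t_3: node(3,0) S=34.7683 payoff=69.3517 vs cont=67.0467 → 69.3517 [stop]  node(3,1) S=54.1457 payoff=49.9743 vs cont=47.6693 → 49.9743 [stop]  node(3,2) S=84.3227 payoff=19.7973 vs cont=22.7619 → 22.7619 [wait]  node(3,3) S=131.3182 payoff=0.0000 vs cont=4.8173 → 4.8173 [wait]  ⇒ S*(3)=54.1457
t_2: node(2,0) S=43.3884 payoff=60.7316 vs cont=58.4266 → 60.7316 [stop]  node(2,1) S=67.5700 payoff=36.5500 vs cont=35.6815 → 36.5500 [stop]  node(2,2) S=105.2288 payoff=0.0000 vs cont=13.5625 → 13.5625 [wait]  ⇒ S*(2)=67.5700
t_1: node(1,0) S=54.1457 payoff=49.9743 vs cont=47.6693 → 49.9743 [stop]  node(1,1) S=84.3227 payoff=19.7973 vs cont=24.6017 → 24.6017 [wait]  ⇒ S*(1)=54.1457
t_0: node(0,0) S=67.5700 payoff=36.5500 vs cont=36.5731 → 36.5731 [wait]  ⇒ S*(0)=-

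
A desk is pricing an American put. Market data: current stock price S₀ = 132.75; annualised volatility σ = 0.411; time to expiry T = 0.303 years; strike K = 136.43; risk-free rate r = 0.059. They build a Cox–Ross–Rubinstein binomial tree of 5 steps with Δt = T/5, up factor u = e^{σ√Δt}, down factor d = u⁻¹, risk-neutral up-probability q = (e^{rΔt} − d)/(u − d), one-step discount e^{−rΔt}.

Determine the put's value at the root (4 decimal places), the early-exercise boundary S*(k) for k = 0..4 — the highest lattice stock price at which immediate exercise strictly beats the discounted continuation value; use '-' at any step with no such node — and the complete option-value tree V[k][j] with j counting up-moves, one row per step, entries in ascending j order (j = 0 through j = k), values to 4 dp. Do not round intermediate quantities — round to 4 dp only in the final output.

Δt=0.06060  u=1.10647  d=0.90377  q=0.49240  discount=0.99643
step 5 (expiry): payoffs max(K−S,0) = 56.3852 38.4328 16.4540 0.0000 0.0000 0.0000
step 4: (k=4,j=0): S=88.5673, (K−S)⁺=47.8627, hold=47.3757 ⇒ V=47.8627 exercise | (k=4,j=1): S=108.4311, (K−S)⁺=27.9989, hold=27.5119 ⇒ V=27.9989 exercise | (k=4,j=2): S=132.7500, (K−S)⁺=3.6800, hold=8.3223 ⇒ V=8.3223 continue | (k=4,j=3): S=162.5231, (K−S)⁺=0.0000, hold=0.0000 ⇒ V=0.0000 continue | (k=4,j=4): S=198.9736, (K−S)⁺=0.0000, hold=0.0000 ⇒ V=0.0000 continue  boundary S*=108.4311
step 3: (k=3,j=0): S=97.9972, (K−S)⁺=38.4328, hold=37.9458 ⇒ V=38.4328 exercise | (k=3,j=1): S=119.9760, (K−S)⁺=16.4540, hold=18.2448 ⇒ V=18.2448 continue | (k=3,j=2): S=146.8841, (K−S)⁺=0.0000, hold=4.2093 ⇒ V=4.2093 continue | (k=3,j=3): S=179.8271, (K−S)⁺=0.0000, hold=0.0000 ⇒ V=0.0000 continue  boundary S*=97.9972
step 2: (k=2,j=0): S=108.4311, (K−S)⁺=27.9989, hold=28.3906 ⇒ V=28.3906 continue | (k=2,j=1): S=132.7500, (K−S)⁺=3.6800, hold=11.2933 ⇒ V=11.2933 continue | (k=2,j=2): S=162.5231, (K−S)⁺=0.0000, hold=2.1290 ⇒ V=2.1290 continue  boundary S*=-
step 1: (k=1,j=0): S=119.9760, (K−S)⁺=16.4540, hold=19.9006 ⇒ V=19.9006 continue | (k=1,j=1): S=146.8841, (K−S)⁺=0.0000, hold=6.7566 ⇒ V=6.7566 continue  boundary S*=-
step 0: (k=0,j=0): S=132.7500, (K−S)⁺=3.6800, hold=13.3806 ⇒ V=13.3806 continue  boundary S*=-

price = 13.3806
boundary = - - - 97.9972 108.4311
tree:
13.3806
19.9006 6.7566
28.3906 11.2933 2.1290
38.4328 18.2448 4.2093 0.0000
47.8627 27.9989 8.3223 0.0000 0.0000
56.3852 38.4328 16.4540 0.0000 0.0000 0.0000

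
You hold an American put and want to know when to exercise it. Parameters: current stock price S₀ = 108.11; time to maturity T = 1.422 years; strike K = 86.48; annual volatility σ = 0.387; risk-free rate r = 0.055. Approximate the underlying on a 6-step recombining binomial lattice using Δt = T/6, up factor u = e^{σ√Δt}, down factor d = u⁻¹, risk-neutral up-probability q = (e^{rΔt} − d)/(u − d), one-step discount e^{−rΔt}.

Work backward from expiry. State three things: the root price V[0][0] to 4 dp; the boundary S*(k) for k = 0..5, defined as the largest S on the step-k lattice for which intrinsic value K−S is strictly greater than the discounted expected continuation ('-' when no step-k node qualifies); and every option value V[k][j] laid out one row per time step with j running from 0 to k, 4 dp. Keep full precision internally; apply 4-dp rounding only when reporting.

price = 7.3479
boundary = - - - - 50.8837 61.4328
tree:
7.3479
11.4949 3.1885
17.4585 5.5386 0.8052
25.5409 9.4366 1.5922 0.0000
35.5963 15.6634 3.1485 0.0000 0.0000
44.3340 25.0472 6.2258 0.0000 0.0000 0.0000
51.5712 35.5963 12.3111 0.0000 0.0000 0.0000 0.0000

params: Δt=0.23700 u=1.20732 d=0.82828 q=0.48765 e^(-rΔt)=0.98705
t_6 payoffs: 51.5712 35.5963 12.3111 0.0000 0.0000 0.0000 0.0000
t_5: node(5,0) S=42.1460 payoff=44.3340 vs cont=43.2140 → 44.3340 [stop]  node(5,1) S=61.4328 payoff=25.0472 vs cont=23.9273 → 25.0472 [stop]  node(5,2) S=89.5455 payoff=0.0000 vs cont=6.2258 → 6.2258 [wait]  node(5,3) S=130.5232 payoff=0.0000 vs cont=0.0000 → 0.0000 [wait]  node(5,4) S=190.2530 payoff=0.0000 vs cont=0.0000 → 0.0000 [wait]  node(5,5) S=277.3162 payoff=0.0000 vs cont=0.0000 → 0.0000 [wait]  ⇒ S*(5)=61.4328
t_4: node(4,0) S=50.8837 payoff=35.5963 vs cont=34.4764 → 35.5963 [stop]  node(4,1) S=74.1689 payoff=12.3111 vs cont=15.6634 → 15.6634 [wait]  node(4,2) S=108.1100 payoff=0.0000 vs cont=3.1485 → 3.1485 [wait]  node(4,3) S=157.5831 payoff=0.0000 vs cont=0.0000 → 0.0000 [wait]  node(4,4) S=229.6960 payoff=0.0000 vs cont=0.0000 → 0.0000 [wait]  ⇒ S*(4)=50.8837
t_3: node(3,0) S=61.4328 payoff=25.0472 vs cont=25.5409 → 25.5409 [wait]  node(3,1) S=89.5455 payoff=0.0000 vs cont=9.4366 → 9.4366 [wait]  node(3,2) S=130.5232 payoff=0.0000 vs cont=1.5922 → 1.5922 [wait]  node(3,3) S=190.2530 payoff=0.0000 vs cont=0.0000 → 0.0000 [wait]  ⇒ S*(3)=-
t_2: node(2,0) S=74.1689 payoff=12.3111 vs cont=17.4585 → 17.4585 [wait]  node(2,1) S=108.1100 payoff=0.0000 vs cont=5.5386 → 5.5386 [wait]  node(2,2) S=157.5831 payoff=0.0000 vs cont=0.8052 → 0.8052 [wait]  ⇒ S*(2)=-
t_1: node(1,0) S=89.5455 payoff=0.0000 vs cont=11.4949 → 11.4949 [wait]  node(1,1) S=130.5232 payoff=0.0000 vs cont=3.1885 → 3.1885 [wait]  ⇒ S*(1)=-
t_0: node(0,0) S=108.1100 payoff=0.0000 vs cont=7.3479 → 7.3479 [wait]  ⇒ S*(0)=-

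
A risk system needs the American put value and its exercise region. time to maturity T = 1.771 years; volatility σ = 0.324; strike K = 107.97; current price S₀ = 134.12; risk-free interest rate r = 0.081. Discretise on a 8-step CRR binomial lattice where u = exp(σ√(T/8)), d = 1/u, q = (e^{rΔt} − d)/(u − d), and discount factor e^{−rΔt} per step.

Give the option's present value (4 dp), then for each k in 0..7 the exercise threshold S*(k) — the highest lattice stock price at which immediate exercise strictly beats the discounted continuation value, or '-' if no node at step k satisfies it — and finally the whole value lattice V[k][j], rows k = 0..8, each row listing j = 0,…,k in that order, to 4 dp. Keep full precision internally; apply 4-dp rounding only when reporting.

params: Δt=0.22137 u=1.16468 d=0.85861 q=0.52108 e^(-rΔt)=0.98223
t_8 payoffs: 68.3559 54.2345 35.0793 9.0959 0.0000 0.0000 0.0000 0.0000 0.0000
t_7: node(7,0) S=46.1377 payoff=61.8323 vs cont=59.9135 → 61.8323 [stop]  node(7,1) S=62.5844 payoff=45.3856 vs cont=43.4668 → 45.3856 [stop]  node(7,2) S=84.8941 payoff=23.0759 vs cont=21.1572 → 23.0759 [stop]  node(7,3) S=115.1564 payoff=0.0000 vs cont=4.2788 → 4.2788 [wait]  node(7,4) S=156.2065 payoff=0.0000 vs cont=0.0000 → 0.0000 [wait]  node(7,5) S=211.8897 payoff=0.0000 vs cont=0.0000 → 0.0000 [wait]  node(7,6) S=287.4225 payoff=0.0000 vs cont=0.0000 → 0.0000 [wait]  node(7,7) S=389.8805 payoff=0.0000 vs cont=0.0000 → 0.0000 [wait]  ⇒ S*(7)=84.8941
t_6: node(6,0) S=53.7355 payoff=54.2345 vs cont=52.3157 → 54.2345 [stop]  node(6,1) S=72.8907 payoff=35.0793 vs cont=33.1606 → 35.0793 [stop]  node(6,2) S=98.8741 payoff=9.0959 vs cont=13.0452 → 13.0452 [wait]  node(6,3) S=134.1200 payoff=0.0000 vs cont=2.0128 → 2.0128 [wait]  node(6,4) S=181.9300 payoff=0.0000 vs cont=0.0000 → 0.0000 [wait]  node(6,5) S=246.7830 payoff=0.0000 vs cont=0.0000 → 0.0000 [wait]  node(6,6) S=334.7543 payoff=0.0000 vs cont=0.0000 → 0.0000 [wait]  ⇒ S*(6)=72.8907
t_5: node(5,0) S=62.5844 payoff=45.3856 vs cont=43.4668 → 45.3856 [stop]  node(5,1) S=84.8941 payoff=23.0759 vs cont=23.1785 → 23.1785 [wait]  node(5,2) S=115.1564 payoff=0.0000 vs cont=7.1668 → 7.1668 [wait]  node(5,3) S=156.2065 payoff=0.0000 vs cont=0.9468 → 0.9468 [wait]  node(5,4) S=211.8897 payoff=0.0000 vs cont=0.0000 → 0.0000 [wait]  node(5,5) S=287.4225 payoff=0.0000 vs cont=0.0000 → 0.0000 [wait]  ⇒ S*(5)=62.5844
t_4: node(4,0) S=72.8907 payoff=35.0793 vs cont=33.2130 → 35.0793 [stop]  node(4,1) S=98.8741 payoff=9.0959 vs cont=14.5715 → 14.5715 [wait]  node(4,2) S=134.1200 payoff=0.0000 vs cont=3.8559 → 3.8559 [wait]  node(4,3) S=181.9300 payoff=0.0000 vs cont=0.4454 → 0.4454 [wait]  node(4,4) S=246.7830 payoff=0.0000 vs cont=0.0000 → 0.0000 [wait]  ⇒ S*(4)=72.8907
t_3: node(3,0) S=84.8941 payoff=23.0759 vs cont=23.9597 → 23.9597 [wait]  node(3,1) S=115.1564 payoff=0.0000 vs cont=8.8281 → 8.8281 [wait]  node(3,2) S=156.2065 payoff=0.0000 vs cont=2.0418 → 2.0418 [wait]  node(3,3) S=211.8897 payoff=0.0000 vs cont=0.2095 → 0.2095 [wait]  ⇒ S*(3)=-
t_2: node(2,0) S=98.8741 payoff=9.0959 vs cont=15.7893 → 15.7893 [wait]  node(2,1) S=134.1200 payoff=0.0000 vs cont=5.1979 → 5.1979 [wait]  node(2,2) S=181.9300 payoff=0.0000 vs cont=1.0677 → 1.0677 [wait]  ⇒ S*(2)=-
t_1: node(1,0) S=115.1564 payoff=0.0000 vs cont=10.0879 → 10.0879 [wait]  node(1,1) S=156.2065 payoff=0.0000 vs cont=2.9917 → 2.9917 [wait]  ⇒ S*(1)=-
t_0: node(0,0) S=134.1200 payoff=0.0000 vs cont=6.2766 → 6.2766 [wait]  ⇒ S*(0)=-

price = 6.2766
boundary = - - - - 72.8907 62.5844 72.8907 84.8941
tree:
6.2766
10.0879 2.9917
15.7893 5.1979 1.0677
23.9597 8.8281 2.0418 0.2095
35.0793 14.5715 3.8559 0.4454 0.0000
45.3856 23.1785 7.1668 0.9468 0.0000 0.0000
54.2345 35.0793 13.0452 2.0128 0.0000 0.0000 0.0000
61.8323 45.3856 23.0759 4.2788 0.0000 0.0000 0.0000 0.0000
68.3559 54.2345 35.0793 9.0959 0.0000 0.0000 0.0000 0.0000 0.0000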